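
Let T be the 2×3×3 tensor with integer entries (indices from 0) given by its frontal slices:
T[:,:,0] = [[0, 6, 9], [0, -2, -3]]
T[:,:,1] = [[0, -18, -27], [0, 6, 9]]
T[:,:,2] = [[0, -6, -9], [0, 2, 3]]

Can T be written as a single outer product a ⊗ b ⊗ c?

If T = a ⊗ b ⊗ c then every fibre of T is a multiple of the corresponding factor, so read the factors off the fibres through the nonzero entry T[0,1,0] = 6.
The mode-1 fibre T[:,1,0] = [6, -2] gives a = [3, -1] (primitive direction); the mode-2 fibre T[0,:,0] = [0, 6, 9] gives b = [0, 2, 3]; then c[k] = T[0,1,k] / (a[0]·b[1]) = [6, -18, -6] / 6 = [1, -3, -1].
Expanding [3, -1] ⊗ [0, 2, 3] ⊗ [1, -3, -1] reproduces all 18 entries of T, so T = [3, -1] ⊗ [0, 2, 3] ⊗ [1, -3, -1] and rank(T) ≤ 1.
Equivalently every frontal slice T[:,:,k] is c[k] times the rank-1 matrix [3, -1] ⊗ [0, 2, 3]. So T has rank 1 (it is nonzero).

Yes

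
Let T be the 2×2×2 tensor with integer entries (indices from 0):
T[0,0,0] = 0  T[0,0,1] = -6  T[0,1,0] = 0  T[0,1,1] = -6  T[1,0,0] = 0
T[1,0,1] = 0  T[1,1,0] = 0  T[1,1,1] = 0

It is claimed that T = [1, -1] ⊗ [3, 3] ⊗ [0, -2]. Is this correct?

No

Reconstruct entry (1,0,1) from the claimed factors: Σₗ aₗ[1]bₗ[0]cₗ[1] = (-1)·(3)·(-2) = 6, but T[1,0,1] = 0. The claim is false.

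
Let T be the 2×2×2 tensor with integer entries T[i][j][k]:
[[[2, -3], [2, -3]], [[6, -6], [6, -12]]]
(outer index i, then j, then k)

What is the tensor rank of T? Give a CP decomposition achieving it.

Lower bound: in the mode-3 unfolding of T (rows indexed by k, columns by (i,j)) the 2×2 minor on rows k ∈ {0, 1}, columns (i,j) ∈ {(0,0), (1,0)} is det [[2, 6], [-3, -6]] = 6 ≠ 0, so that unfolding has rank ≥ 2 and hence rank(T) ≥ 2 (CP rank is at least every unfolding rank, though it can be larger).
Upper bound: with S_k = T[:,:,k], the two rank-1 terms a₁b₁ᵀ, a₂b₂ᵀ are the rank-1 members of the pencil x·S₀ + y·S₁.
det(x·S₀ + y·S₁) is −12·xy + 18·y² = (-6)·(2·x − 3·y)(y), vanishing at (x:y) = (3:2) and (1:0).
M₁ = 3·S₀ + 2·S₁ = [[0, 0], [6, -6]] = 6·[0, 1][1, -1]ᵀ and M₂ = S₀ = [[2, 2], [6, 6]] = 2·[1, 3][1, 1]ᵀ, so take a₁ = [0, 1], b₁ = [1, -1], a₂ = [1, 3], b₂ = [1, 1].
Each slice is an integer combination of E₁ = a₁b₁ᵀ and E₂ = a₂b₂ᵀ: S₀ = 2·E₂, S₁ = 3·E₁ − 3·E₂; reading off coefficients, c₁ = [0, 3] and c₂ = [2, -3].
Hence T = [0, 1] (x) [1, -1] (x) [0, 3] + [1, 3] (x) [1, 1] (x) [2, -3], so rank(T) ≤ 2.
These bounds meet, so rank(T) = 2.

rank(T) = 2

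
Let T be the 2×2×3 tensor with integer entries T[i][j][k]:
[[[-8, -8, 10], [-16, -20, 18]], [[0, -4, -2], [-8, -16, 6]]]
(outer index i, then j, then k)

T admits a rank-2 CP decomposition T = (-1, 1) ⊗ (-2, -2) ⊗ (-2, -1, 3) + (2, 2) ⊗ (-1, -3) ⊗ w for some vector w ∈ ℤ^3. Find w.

w = (2, 3, -2)

Subtract the known terms from T to get the rank-1 residual R = (2, 2) ⊗ (-1, -3) ⊗ w, so R[i,j,k] = a[i]·b[j]·w[k]. Pick indices with nonzero a[0]·b[0] = (2)·(-1) = -2. Only the fibre through (0,0,·) is needed: R[0,0,:] = T[0,0,:] − Σₗ aₗ[0]bₗ[0]cₗ = [-8, -8, 10] − (-1)·(-2)·(-2, -1, 3) = [-4, -6, 4]. Then w[k] = R[0,0,k] / -2 for each k, giving w = [-4, -6, 4] / -2 = (2, 3, -2).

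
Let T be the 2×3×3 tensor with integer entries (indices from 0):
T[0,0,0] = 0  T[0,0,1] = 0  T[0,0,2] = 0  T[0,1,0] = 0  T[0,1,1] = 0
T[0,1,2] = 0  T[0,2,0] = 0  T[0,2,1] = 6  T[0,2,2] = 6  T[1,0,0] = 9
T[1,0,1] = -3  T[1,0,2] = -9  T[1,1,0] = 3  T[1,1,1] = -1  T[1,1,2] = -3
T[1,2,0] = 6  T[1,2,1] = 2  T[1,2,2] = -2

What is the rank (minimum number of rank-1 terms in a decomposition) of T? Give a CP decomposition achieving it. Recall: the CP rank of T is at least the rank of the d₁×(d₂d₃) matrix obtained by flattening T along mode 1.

Lower bound: the mode-1 unfolding of T (rows indexed by i, columns by (j,k) = (0,0), (0,1), (0,2), (1,0), (1,1), (1,2), (2,0), (2,1), (2,2)) is [[0, 0, 0, 0, 0, 0, 0, 6, 6], [9, -3, -9, 3, -1, -3, 6, 2, -2]].
There the 2×2 minor on rows i ∈ {0, 1}, columns (j,k) ∈ {(0,0), (2,1)} is det [[0, 6], [9, 2]] = -54 ≠ 0, so this unfolding has rank ≥ 2; CP rank is at least every unfolding rank, so rank(T) ≥ 2. (This is only a lower bound: in general the CP rank may exceed every unfolding rank, so we still need to exhibit 2 rank-1 terms summing to T.)
Upper bound — finding two terms. Write S_k = T[:,:,k] for the frontal slices: S₀ = [[0, 0, 0], [9, 3, 6]], S₁ = [[0, 0, 6], [-3, -1, 2]], S₂ = [[0, 0, 6], [-9, -3, -2]].
If T = a₁ ⊗ b₁ ⊗ c₁ + a₂ ⊗ b₂ ⊗ c₂ then each S_k = c₁[k]·a₁b₁ᵀ + c₂[k]·a₂b₂ᵀ. S₀ and S₁ are linearly independent, so a₁b₁ᵀ and a₂b₂ᵀ must span the same plane of matrices: they are the rank-1 matrices of the form x·S₀ + y·S₁.
The 2×2 minor of x·S₀ + y·S₁ on rows {0,1}, columns {0,2} is −54·xy + 18·y² = (-18)·(3·x − y)(y), vanishing at (x:y) = (1:3) and (1:0).
M₁ = S₀ + 3·S₁ = [[0, 0, 18], [0, 0, 12]] = 6·(3, 2)(0, 0, 1)ᵀ and M₂ = S₀ = [[0, 0, 0], [9, 3, 6]] = 3·(0, 1)(3, 1, 2)ᵀ, so take a₁ = (3, 2), b₁ = (0, 0, 1), a₂ = (0, 1), b₂ = (3, 1, 2).
Each slice is an integer combination of E₁ = a₁b₁ᵀ and E₂ = a₂b₂ᵀ: S₀ = 3·E₂, S₁ = 2·E₁ − E₂, S₂ = 2·E₁ − 3·E₂; reading off coefficients, c₁ = (0, 2, 2) and c₂ = (3, -1, -3).
Hence T = (3, 2) ⊗ (0, 0, 1) ⊗ (0, 2, 2) + (0, 1) ⊗ (3, 1, 2) ⊗ (3, -1, -3), so rank(T) ≤ 2.
These bounds meet, so rank(T) = 2.

rank(T) = 2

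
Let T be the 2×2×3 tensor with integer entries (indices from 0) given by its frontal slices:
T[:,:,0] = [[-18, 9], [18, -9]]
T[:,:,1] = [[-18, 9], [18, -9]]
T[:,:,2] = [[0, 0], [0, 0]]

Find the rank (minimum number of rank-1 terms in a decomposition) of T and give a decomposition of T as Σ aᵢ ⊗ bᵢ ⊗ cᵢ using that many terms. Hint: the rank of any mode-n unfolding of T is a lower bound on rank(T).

Lower bound: T ≠ 0 (e.g. T[0,0,0] = -18), so rank(T) ≥ 1.
Upper bound: if T = a ⊗ b ⊗ c then every fibre of T is a multiple of the corresponding factor, so read the factors off the fibres through the nonzero entry T[0,0,0] = -18.
The mode-1 fibre T[:,0,0] = [-18, 18] gives a = [1, -1] (primitive direction); the mode-2 fibre T[0,:,0] = [-18, 9] gives b = [2, -1]; then c[k] = T[0,0,k] / (a[0]·b[0]) = [-18, -18, 0] / 2 = [-9, -9, 0].
Expanding [1, -1] ⊗ [2, -1] ⊗ [-9, -9, 0] reproduces all 12 entries of T, so T = [1, -1] ⊗ [2, -1] ⊗ [-9, -9, 0] and rank(T) ≤ 1.
These bounds meet, so rank(T) = 1.

rank(T) = 1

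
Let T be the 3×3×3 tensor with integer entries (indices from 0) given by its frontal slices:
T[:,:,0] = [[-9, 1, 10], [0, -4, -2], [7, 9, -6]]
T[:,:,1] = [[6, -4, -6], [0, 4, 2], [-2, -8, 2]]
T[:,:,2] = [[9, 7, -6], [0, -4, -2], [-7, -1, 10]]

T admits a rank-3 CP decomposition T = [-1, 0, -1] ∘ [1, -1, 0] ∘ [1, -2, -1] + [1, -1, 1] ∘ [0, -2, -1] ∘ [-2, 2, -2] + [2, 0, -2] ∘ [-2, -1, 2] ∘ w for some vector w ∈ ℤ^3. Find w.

w = [2, -1, -2]

Subtract the known terms from T to get the rank-1 residual R = [2, 0, -2] ∘ [-2, -1, 2] ∘ w, so R[i,j,k] = a[i]·b[j]·w[k]. Pick indices with nonzero a[0]·b[0] = (2)·(-2) = -4. Only the fibre through (0,0,·) is needed: R[0,0,:] = T[0,0,:] − Σₗ aₗ[0]bₗ[0]cₗ = [-9, 6, 9] − (-1)·(1)·[1, -2, -1] − (1)·(0)·[-2, 2, -2] = [-8, 4, 8]. Then w[k] = R[0,0,k] / -4 for each k, giving w = [-8, 4, 8] / -4 = [2, -1, -2].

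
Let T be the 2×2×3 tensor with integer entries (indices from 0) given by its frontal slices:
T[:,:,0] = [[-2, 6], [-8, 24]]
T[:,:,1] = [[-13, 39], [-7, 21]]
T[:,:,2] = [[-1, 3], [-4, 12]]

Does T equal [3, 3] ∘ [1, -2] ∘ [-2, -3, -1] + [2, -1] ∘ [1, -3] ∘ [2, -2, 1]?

No

Reconstruct entry (0,1,0) from the claimed factors: Σₗ aₗ[0]bₗ[1]cₗ[0] = (3)·(-2)·(-2) + (2)·(-3)·(2) = 0, but T[0,1,0] = 6. The claim is false.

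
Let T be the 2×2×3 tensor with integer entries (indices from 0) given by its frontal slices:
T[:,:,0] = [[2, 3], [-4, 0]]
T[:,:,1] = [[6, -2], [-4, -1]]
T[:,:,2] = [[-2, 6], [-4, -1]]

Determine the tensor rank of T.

Lower bound: the mode-3 unfolding of T (rows indexed by k, columns by (i,j) = (0,0), (0,1), (1,0), (1,1)) is [[2, 3, -4, 0], [6, -2, -4, -1], [-2, 6, -4, -1]].
There the 3×3 minor on rows k ∈ {0, 1, 2}, columns (i,j) ∈ {(0,0), (0,1), (1,0)} is det [[2, 3, -4], [6, -2, -4], [-2, 6, -4]] = 32 ≠ 0, so this unfolding has rank ≥ 3; CP rank is at least every unfolding rank, so rank(T) ≥ 3. (This is only a lower bound: in general the CP rank may exceed every unfolding rank, so we still need to exhibit 3 rank-1 terms summing to T.)
Upper bound: T is a sum of 3 rank-1 terms, T = (1, -2) ⊗ (2, 1) ⊗ (1, 1, 1) + (1, 0) ⊗ (1, -1) ⊗ (0, 4, -4) + (1, 1) ⊗ (0, 1) ⊗ (2, 1, 1) (written with every a and b primitive with positive leading entry and the scale carried by c; CP decompositions are not unique, and this one is verified by expanding entrywise), so rank(T) ≤ 3.
These bounds meet, so rank(T) = 3.

3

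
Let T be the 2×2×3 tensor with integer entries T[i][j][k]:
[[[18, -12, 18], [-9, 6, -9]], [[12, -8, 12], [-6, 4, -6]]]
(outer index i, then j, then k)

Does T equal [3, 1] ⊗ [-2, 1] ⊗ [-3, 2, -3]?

Reconstruct entry (1,0,0) from the claimed factors: Σₗ aₗ[1]bₗ[0]cₗ[0] = (1)·(-2)·(-3) = 6, but T[1,0,0] = 12. The claim is false.

No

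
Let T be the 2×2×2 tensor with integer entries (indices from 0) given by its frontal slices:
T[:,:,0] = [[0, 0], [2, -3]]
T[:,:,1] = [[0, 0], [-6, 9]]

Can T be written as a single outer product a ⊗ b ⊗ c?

Yes

If T = a ⊗ b ⊗ c then every fibre of T is a multiple of the corresponding factor, so read the factors off the fibres through the nonzero entry T[1,0,0] = 2.
The mode-1 fibre T[:,0,0] = [0, 2] gives a = (0, 1) (primitive direction); the mode-2 fibre T[1,:,0] = [2, -3] gives b = (2, -3); then c[k] = T[1,0,k] / (a[1]·b[0]) = [2, -6] / 2 = (1, -3).
Expanding (0, 1) ⊗ (2, -3) ⊗ (1, -3) reproduces all 8 entries of T, so T = (0, 1) ⊗ (2, -3) ⊗ (1, -3) and rank(T) ≤ 1.
Equivalently every frontal slice T[:,:,k] is c[k] times the rank-1 matrix (0, 1) ⊗ (2, -3). So T has rank 1 (it is nonzero).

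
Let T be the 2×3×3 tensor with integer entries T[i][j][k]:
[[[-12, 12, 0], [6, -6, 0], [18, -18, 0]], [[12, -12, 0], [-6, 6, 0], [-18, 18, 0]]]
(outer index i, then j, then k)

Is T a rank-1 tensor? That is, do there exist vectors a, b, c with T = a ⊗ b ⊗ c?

Yes

If T = a ⊗ b ⊗ c then every fibre of T is a multiple of the corresponding factor, so read the factors off the fibres through the nonzero entry T[0,0,0] = -12.
The mode-1 fibre T[:,0,0] = [-12, 12] gives a = [1, -1] (primitive direction); the mode-2 fibre T[0,:,0] = [-12, 6, 18] gives b = [2, -1, -3]; then c[k] = T[0,0,k] / (a[0]·b[0]) = [-12, 12, 0] / 2 = [-6, 6, 0].
Expanding [1, -1] ⊗ [2, -1, -3] ⊗ [-6, 6, 0] reproduces all 18 entries of T, so T = [1, -1] ⊗ [2, -1, -3] ⊗ [-6, 6, 0] and rank(T) ≤ 1.
Equivalently every frontal slice T[:,:,k] is c[k] times the rank-1 matrix [1, -1] ⊗ [2, -1, -3]. So T has rank 1 (it is nonzero).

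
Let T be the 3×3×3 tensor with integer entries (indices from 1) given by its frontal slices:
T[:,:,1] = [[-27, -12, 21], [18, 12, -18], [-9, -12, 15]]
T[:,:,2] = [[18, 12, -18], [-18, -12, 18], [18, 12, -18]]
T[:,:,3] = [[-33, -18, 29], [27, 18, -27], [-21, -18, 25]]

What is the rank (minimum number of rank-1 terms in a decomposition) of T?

Lower bound: the mode-2 unfolding of T (rows indexed by j, columns by (i,k) = (1,1), (1,2), (1,3), (2,1), (2,2), (2,3), (3,1), (3,2), (3,3)) is [[-27, 18, -33, 18, -18, 27, -9, 18, -21], [-12, 12, -18, 12, -12, 18, -12, 12, -18], [21, -18, 29, -18, 18, -27, 15, -18, 25]].
There the 2×2 minor on rows j ∈ {1, 2}, columns (i,k) ∈ {(1,1), (1,2)} is det [[-27, 18], [-12, 12]] = -108 ≠ 0, so this unfolding has rank ≥ 2; CP rank is at least every unfolding rank, so rank(T) ≥ 2. (This is only a lower bound: in general the CP rank may exceed every unfolding rank, so we still need to exhibit 2 rank-1 terms summing to T.)
Upper bound — finding two terms. Write S_k = T[:,:,k] for the frontal slices: S₁ = [[-27, -12, 21], [18, 12, -18], [-9, -12, 15]], S₂ = [[18, 12, -18], [-18, -12, 18], [18, 12, -18]], S₃ = [[-33, -18, 29], [27, 18, -27], [-21, -18, 25]].
If T = a₁ ⊗ b₁ ⊗ c₁ + a₂ ⊗ b₂ ⊗ c₂ then each S_k = c₁[k]·a₁b₁ᵀ + c₂[k]·a₂b₂ᵀ. S₁ and S₂ are linearly independent, so a₁b₁ᵀ and a₂b₂ᵀ must span the same plane of matrices: they are the rank-1 matrices of the form x·S₁ + y·S₂.
The 2×2 minor of x·S₁ + y·S₂ on rows {1,2}, columns {1,2} is −108·x² + 108·xy = (-108)·(x − y)(x), vanishing at (x:y) = (1:1) and (0:1).
M₁ = S₁ + S₂ = [[-9, 0, 3], [0, 0, 0], [9, 0, -3]] = (-3)·(1, 0, -1)(3, 0, -1)ᵀ and M₂ = S₂ = [[18, 12, -18], [-18, -12, 18], [18, 12, -18]] = 6·(1, -1, 1)(3, 2, -3)ᵀ, so take a₁ = (1, 0, -1), b₁ = (3, 0, -1), a₂ = (1, -1, 1), b₂ = (3, 2, -3).
Each slice is an integer combination of E₁ = a₁b₁ᵀ and E₂ = a₂b₂ᵀ: S₁ = −3·E₁ − 6·E₂, S₂ = 6·E₂, S₃ = −2·E₁ − 9·E₂; reading off coefficients, c₁ = (-3, 0, -2) and c₂ = (-6, 6, -9).
Hence T = (1, 0, -1) ⊗ (3, 0, -1) ⊗ (-3, 0, -2) + (1, -1, 1) ⊗ (3, 2, -3) ⊗ (-6, 6, -9), so rank(T) ≤ 2.
These bounds meet, so rank(T) = 2.
Check entry T[2,2,2] = -12: (0)·(0)·(0) + (-1)·(2)·(6) = -12.

2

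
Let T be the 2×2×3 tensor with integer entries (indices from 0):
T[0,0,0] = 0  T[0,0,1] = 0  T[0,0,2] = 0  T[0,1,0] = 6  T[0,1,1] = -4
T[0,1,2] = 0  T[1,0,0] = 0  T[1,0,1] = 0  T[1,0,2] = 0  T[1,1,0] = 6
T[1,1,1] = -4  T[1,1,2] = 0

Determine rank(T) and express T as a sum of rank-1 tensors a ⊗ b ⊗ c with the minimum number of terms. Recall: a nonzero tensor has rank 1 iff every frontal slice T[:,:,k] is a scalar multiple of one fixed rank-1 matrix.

Lower bound: T ≠ 0 (e.g. T[0,1,0] = 6), so rank(T) ≥ 1.
Upper bound: if T = a ⊗ b ⊗ c then every fibre of T is a multiple of the corresponding factor, so read the factors off the fibres through the nonzero entry T[0,1,0] = 6.
The mode-1 fibre T[:,1,0] = [6, 6] gives a = [1, 1] (primitive direction); the mode-2 fibre T[0,:,0] = [0, 6] gives b = [0, 1]; then c[k] = T[0,1,k] / (a[0]·b[1]) = [6, -4, 0] / 1 = [6, -4, 0].
Expanding [1, 1] ⊗ [0, 1] ⊗ [6, -4, 0] reproduces all 12 entries of T, so T = [1, 1] ⊗ [0, 1] ⊗ [6, -4, 0] and rank(T) ≤ 1.
These bounds meet, so rank(T) = 1.
Check entry T[0,0,1] = 0: (1)·(0)·(-4) = 0.

rank(T) = 1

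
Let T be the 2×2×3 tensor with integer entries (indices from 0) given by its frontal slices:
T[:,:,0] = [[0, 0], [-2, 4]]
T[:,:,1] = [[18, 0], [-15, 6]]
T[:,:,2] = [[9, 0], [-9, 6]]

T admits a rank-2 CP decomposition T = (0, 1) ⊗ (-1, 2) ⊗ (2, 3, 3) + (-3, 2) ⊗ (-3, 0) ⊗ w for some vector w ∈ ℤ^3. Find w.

Subtract the known terms from T to get the rank-1 residual R = (-3, 2) ⊗ (-3, 0) ⊗ w, so R[i,j,k] = a[i]·b[j]·w[k]. Pick indices with nonzero a[0]·b[0] = (-3)·(-3) = 9. Only the fibre through (0,0,·) is needed: R[0,0,:] = T[0,0,:] − Σₗ aₗ[0]bₗ[0]cₗ = [0, 18, 9] − (0)·(-1)·(2, 3, 3) = [0, 18, 9]. Then w[k] = R[0,0,k] / 9 for each k, giving w = [0, 18, 9] / 9 = (0, 2, 1).

w = (0, 2, 1)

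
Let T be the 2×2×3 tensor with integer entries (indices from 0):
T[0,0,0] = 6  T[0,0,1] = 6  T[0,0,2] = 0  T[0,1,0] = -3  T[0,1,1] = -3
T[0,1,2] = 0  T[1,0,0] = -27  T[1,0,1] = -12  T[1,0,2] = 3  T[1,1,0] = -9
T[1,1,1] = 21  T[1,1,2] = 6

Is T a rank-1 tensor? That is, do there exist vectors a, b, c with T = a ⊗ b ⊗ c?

No

The mode-3 unfolding of T (rows indexed by k, columns by (i,j) = (0,0), (0,1), (1,0), (1,1)) is [[6, -3, -27, -9], [6, -3, -12, 21], [0, 0, 3, 6]].
There the 2×2 minor on rows k ∈ {0, 1}, columns (i,j) ∈ {(0,0), (1,0)} is det [[6, -27], [6, -12]] = 90 ≠ 0, so this unfolding has rank ≥ 2; CP rank is at least every unfolding rank, so rank(T) ≥ 2.
In particular rank(T) ≥ 2 > 1, so T is not rank-1.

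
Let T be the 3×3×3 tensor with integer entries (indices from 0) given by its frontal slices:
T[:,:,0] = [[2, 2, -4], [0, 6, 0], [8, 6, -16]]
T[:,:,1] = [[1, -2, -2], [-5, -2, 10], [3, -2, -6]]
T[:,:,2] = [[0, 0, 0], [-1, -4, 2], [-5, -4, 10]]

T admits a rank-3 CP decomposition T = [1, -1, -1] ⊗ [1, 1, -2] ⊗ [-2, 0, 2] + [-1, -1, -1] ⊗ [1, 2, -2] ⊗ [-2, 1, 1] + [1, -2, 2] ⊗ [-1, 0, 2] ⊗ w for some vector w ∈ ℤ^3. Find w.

w = [-2, -2, 1]

Subtract the known terms from T to get the rank-1 residual R = [1, -2, 2] ⊗ [-1, 0, 2] ⊗ w, so R[i,j,k] = a[i]·b[j]·w[k]. Pick indices with nonzero a[0]·b[0] = (1)·(-1) = -1. Only the fibre through (0,0,·) is needed: R[0,0,:] = T[0,0,:] − Σₗ aₗ[0]bₗ[0]cₗ = [2, 1, 0] − (1)·(1)·[-2, 0, 2] − (-1)·(1)·[-2, 1, 1] = [2, 2, -1]. Then w[k] = R[0,0,k] / -1 for each k, giving w = [2, 2, -1] / -1 = [-2, -2, 1].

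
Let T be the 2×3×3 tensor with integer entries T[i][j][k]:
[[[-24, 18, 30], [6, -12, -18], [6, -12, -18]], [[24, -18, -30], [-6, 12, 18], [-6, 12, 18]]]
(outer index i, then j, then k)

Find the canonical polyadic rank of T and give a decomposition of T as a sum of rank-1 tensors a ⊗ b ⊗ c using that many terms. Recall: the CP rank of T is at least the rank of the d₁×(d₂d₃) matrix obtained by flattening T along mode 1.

rank(T) = 2

Lower bound: in the mode-2 unfolding of T (rows indexed by j, columns by (i,k)) the 2×2 minor on rows j ∈ {0, 1}, columns (i,k) ∈ {(0,0), (0,1)} is det [[-24, 18], [6, -12]] = 180 ≠ 0, so that unfolding has rank ≥ 2 and hence rank(T) ≥ 2 (CP rank is at least every unfolding rank, though it can be larger).
Upper bound: T[i,:,:] = a[i]·M for every slice, with a = [1, -1] and M = [[-24, 18, 30], [6, -12, -18], [6, -12, -18]] (rows j, columns k).
The rows of M satisfy (row 1) = (row 2), so splitting by rows, M = [1, 0, 0][-24, 18, 30]ᵀ + [0, 1, 1][6, -12, -18]ᵀ.
Hence T = [1, -1] ⊗ [1, 0, 0] ⊗ [-24, 18, 30] + [1, -1] ⊗ [0, 1, 1] ⊗ [6, -12, -18], so rank(T) ≤ 2.
These bounds meet, so rank(T) = 2.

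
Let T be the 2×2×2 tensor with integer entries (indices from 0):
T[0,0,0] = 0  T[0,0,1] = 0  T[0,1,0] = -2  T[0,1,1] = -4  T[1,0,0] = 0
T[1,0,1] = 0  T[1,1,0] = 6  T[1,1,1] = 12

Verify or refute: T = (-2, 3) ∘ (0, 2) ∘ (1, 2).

Reconstruct entry (0,1,0) from the claimed factors: Σₗ aₗ[0]bₗ[1]cₗ[0] = (-2)·(2)·(1) = -4, but T[0,1,0] = -2. The claim is false.

No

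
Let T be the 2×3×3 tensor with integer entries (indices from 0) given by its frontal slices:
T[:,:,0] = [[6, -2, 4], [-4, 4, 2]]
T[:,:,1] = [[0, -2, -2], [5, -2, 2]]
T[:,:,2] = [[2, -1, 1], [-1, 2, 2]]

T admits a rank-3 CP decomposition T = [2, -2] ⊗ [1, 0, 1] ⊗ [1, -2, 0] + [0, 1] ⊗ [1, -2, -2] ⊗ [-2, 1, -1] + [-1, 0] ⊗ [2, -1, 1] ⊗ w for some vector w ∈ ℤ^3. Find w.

Subtract the known terms from T to get the rank-1 residual R = [-1, 0] ⊗ [2, -1, 1] ⊗ w, so R[i,j,k] = a[i]·b[j]·w[k]. Pick indices with nonzero a[0]·b[0] = (-1)·(2) = -2. Only the fibre through (0,0,·) is needed: R[0,0,:] = T[0,0,:] − Σₗ aₗ[0]bₗ[0]cₗ = [6, 0, 2] − (2)·(1)·[1, -2, 0] − (0)·(1)·[-2, 1, -1] = [4, 4, 2]. Then w[k] = R[0,0,k] / -2 for each k, giving w = [4, 4, 2] / -2 = [-2, -2, -1].

w = [-2, -2, -1]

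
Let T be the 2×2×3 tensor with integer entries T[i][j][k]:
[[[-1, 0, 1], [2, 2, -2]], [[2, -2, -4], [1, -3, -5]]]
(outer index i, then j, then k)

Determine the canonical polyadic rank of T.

Lower bound: in the mode-3 unfolding of T (rows indexed by k, columns by (i,j)) the 3×3 minor on rows k ∈ {0, 1, 2}, columns (i,j) ∈ {(0,0), (0,1), (1,0)} is det [[-1, 2, 2], [0, 2, -2], [1, -2, -4]] = 4 ≠ 0, so that unfolding has rank ≥ 3 and hence rank(T) ≥ 3 (CP rank is at least every unfolding rank, though it can be larger).
Upper bound: T is a sum of 3 rank-1 terms, T = [0, 1] ⊗ [1, 2] ⊗ [0, -2, -2] + [1, -2] ⊗ [1, 0] ⊗ [-1, 0, 1] + [2, 1] ⊗ [0, 1] ⊗ [1, 1, -1] (written with every a and b primitive with positive leading entry and the scale carried by c; CP decompositions are not unique, and this one is verified by expanding entrywise), so rank(T) ≤ 3.
These bounds meet, so rank(T) = 3.

3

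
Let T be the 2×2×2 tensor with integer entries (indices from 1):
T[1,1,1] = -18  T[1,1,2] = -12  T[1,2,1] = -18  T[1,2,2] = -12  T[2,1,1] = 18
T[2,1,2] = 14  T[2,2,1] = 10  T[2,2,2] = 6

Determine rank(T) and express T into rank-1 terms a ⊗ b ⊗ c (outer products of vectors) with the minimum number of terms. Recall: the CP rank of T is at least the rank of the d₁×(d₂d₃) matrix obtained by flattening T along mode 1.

rank(T) = 2

Lower bound: the mode-3 unfolding of T (rows indexed by k, columns by (i,j) = (1,1), (1,2), (2,1), (2,2)) is [[-18, -18, 18, 10], [-12, -12, 14, 6]].
There the 2×2 minor on rows k ∈ {1, 2}, columns (i,j) ∈ {(1,1), (2,1)} is det [[-18, 18], [-12, 14]] = -36 ≠ 0, so this unfolding has rank ≥ 2; CP rank is at least every unfolding rank, so rank(T) ≥ 2. (Flattening ranks never certify an upper bound on CP rank; for that we must actually write T with 2 rank-1 terms.)
Upper bound — finding two terms. Write S_k = T[:,:,k] for the frontal slices: S₁ = [[-18, -18], [18, 10]], S₂ = [[-12, -12], [14, 6]].
If T = a₁ ⊗ b₁ ⊗ c₁ + a₂ ⊗ b₂ ⊗ c₂ then each S_k = c₁[k]·a₁b₁ᵀ + c₂[k]·a₂b₂ᵀ. S₁ and S₂ are linearly independent, so a₁b₁ᵀ and a₂b₂ᵀ must span the same plane of matrices: they are the rank-1 matrices of the form x·S₁ + y·S₂.
det(x·S₁ + y·S₂) is 144·x² + 240·xy + 96·y² = 48·(3·x + 2·y)(x + y), vanishing at (x:y) = (2:-3) and (1:-1).
M₁ = 2·S₁ − 3·S₂ = [[0, 0], [-6, 2]] = (-2)·(0, 1)(3, -1)ᵀ and M₂ = S₁ − S₂ = [[-6, -6], [4, 4]] = (-2)·(3, -2)(1, 1)ᵀ, so take a₁ = (0, 1), b₁ = (3, -1), a₂ = (3, -2), b₂ = (1, 1).
Each slice is an integer combination of E₁ = a₁b₁ᵀ and E₂ = a₂b₂ᵀ: S₁ = 2·E₁ − 6·E₂, S₂ = 2·E₁ − 4·E₂; reading off coefficients, c₁ = (2, 2) and c₂ = (-6, -4).
Hence T = (0, 1) ⊗ (3, -1) ⊗ (2, 2) + (3, -2) ⊗ (1, 1) ⊗ (-6, -4), so rank(T) ≤ 2.
These bounds meet, so rank(T) = 2.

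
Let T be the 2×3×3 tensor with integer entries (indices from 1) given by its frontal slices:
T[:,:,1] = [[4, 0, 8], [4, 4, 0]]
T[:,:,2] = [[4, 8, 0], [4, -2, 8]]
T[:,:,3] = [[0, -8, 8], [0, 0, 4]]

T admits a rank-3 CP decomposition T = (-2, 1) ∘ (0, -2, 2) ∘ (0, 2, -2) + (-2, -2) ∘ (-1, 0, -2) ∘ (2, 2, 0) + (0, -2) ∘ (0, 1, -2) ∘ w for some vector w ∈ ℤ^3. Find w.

Subtract the known terms from T to get the rank-1 residual R = (0, -2) ∘ (0, 1, -2) ∘ w, so R[i,j,k] = a[i]·b[j]·w[k]. Pick indices with nonzero a[2]·b[2] = (-2)·(1) = -2. Only the fibre through (2,2,·) is needed: R[2,2,:] = T[2,2,:] − Σₗ aₗ[2]bₗ[2]cₗ = [4, -2, 0] − (1)·(-2)·(0, 2, -2) − (-2)·(0)·(2, 2, 0) = [4, 2, -4]. Then w[k] = R[2,2,k] / -2 for each k, giving w = [4, 2, -4] / -2 = (-2, -1, 2).

w = (-2, -1, 2)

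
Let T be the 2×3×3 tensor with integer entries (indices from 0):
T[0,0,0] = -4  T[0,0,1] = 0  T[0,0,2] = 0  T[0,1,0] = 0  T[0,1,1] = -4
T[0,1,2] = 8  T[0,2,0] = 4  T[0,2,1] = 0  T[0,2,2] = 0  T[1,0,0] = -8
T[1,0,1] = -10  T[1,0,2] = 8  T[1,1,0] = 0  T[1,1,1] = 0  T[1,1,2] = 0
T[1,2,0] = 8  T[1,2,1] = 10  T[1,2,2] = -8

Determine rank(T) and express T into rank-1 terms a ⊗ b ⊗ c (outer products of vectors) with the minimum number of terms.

Lower bound: the mode-3 unfolding of T (rows indexed by k, columns by (i,j) = (0,0), (0,1), (0,2), (1,0), (1,1), (1,2)) is [[-4, 0, 4, -8, 0, 8], [0, -4, 0, -10, 0, 10], [0, 8, 0, 8, 0, -8]].
There the 3×3 minor on rows k ∈ {0, 1, 2}, columns (i,j) ∈ {(0,0), (0,1), (1,0)} is det [[-4, 0, -8], [0, -4, -10], [0, 8, 8]] = -192 ≠ 0, so this unfolding has rank ≥ 3; CP rank is at least every unfolding rank, so rank(T) ≥ 3. (Unfolding ranks only ever bound the CP rank from below — rank(T) can be strictly larger than all of them — so the matching upper bound has to come from an explicit 3-term decomposition.)
Upper bound: T is a sum of 3 rank-1 terms, T = (0, 1) ⊗ (1, 0, -1) ⊗ (-4, -8, 4) + (1, 0) ⊗ (1, -2, -1) ⊗ (0, 2, -4) + (1, 1) ⊗ (1, 0, -1) ⊗ (-4, -2, 4) (written with every a and b primitive with positive leading entry and the scale carried by c; CP decompositions are not unique, and this one is verified by expanding entrywise), so rank(T) ≤ 3.
These bounds meet, so rank(T) = 3.
Check entry T[1,2,0] = 8: (1)·(-1)·(-4) + (0)·(-1)·(0) + (1)·(-1)·(-4) = 8.

rank(T) = 3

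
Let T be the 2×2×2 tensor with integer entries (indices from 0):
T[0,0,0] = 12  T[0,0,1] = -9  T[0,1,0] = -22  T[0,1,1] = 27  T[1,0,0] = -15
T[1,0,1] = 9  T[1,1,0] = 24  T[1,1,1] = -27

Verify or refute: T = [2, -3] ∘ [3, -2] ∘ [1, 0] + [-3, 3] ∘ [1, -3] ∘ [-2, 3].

Yes

Reconstruct entrywise from the claimed factors. For example, T[1,0,0] = -15 and Σₗ aₗ[1]bₗ[0]cₗ[0] = (-3)·(3)·(1) + (3)·(1)·(-2) = -15; checking all 8 entries, every one matches. The claim holds.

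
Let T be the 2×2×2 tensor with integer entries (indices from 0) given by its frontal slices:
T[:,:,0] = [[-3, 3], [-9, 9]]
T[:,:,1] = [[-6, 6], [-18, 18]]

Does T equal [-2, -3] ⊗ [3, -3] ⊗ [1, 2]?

No

Reconstruct entry (0,0,0) from the claimed factors: Σₗ aₗ[0]bₗ[0]cₗ[0] = (-2)·(3)·(1) = -6, but T[0,0,0] = -3. The claim is false.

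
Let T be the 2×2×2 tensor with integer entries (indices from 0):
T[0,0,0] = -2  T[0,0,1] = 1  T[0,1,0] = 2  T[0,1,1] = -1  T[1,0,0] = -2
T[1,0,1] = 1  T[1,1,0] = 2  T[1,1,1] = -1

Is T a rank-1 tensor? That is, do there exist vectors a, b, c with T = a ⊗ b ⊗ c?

If T = a ⊗ b ⊗ c then every fibre of T is a multiple of the corresponding factor, so read the factors off the fibres through the nonzero entry T[0,0,0] = -2.
The mode-1 fibre T[:,0,0] = [-2, -2] gives a = (1, 1) (primitive direction); the mode-2 fibre T[0,:,0] = [-2, 2] gives b = (1, -1); then c[k] = T[0,0,k] / (a[0]·b[0]) = [-2, 1] / 1 = (-2, 1).
Expanding (1, 1) ⊗ (1, -1) ⊗ (-2, 1) reproduces all 8 entries of T, so T = (1, 1) ⊗ (1, -1) ⊗ (-2, 1) and rank(T) ≤ 1.
Equivalently every frontal slice T[:,:,k] is c[k] times the rank-1 matrix (1, 1) ⊗ (1, -1). So T has rank 1 (it is nonzero).

Yes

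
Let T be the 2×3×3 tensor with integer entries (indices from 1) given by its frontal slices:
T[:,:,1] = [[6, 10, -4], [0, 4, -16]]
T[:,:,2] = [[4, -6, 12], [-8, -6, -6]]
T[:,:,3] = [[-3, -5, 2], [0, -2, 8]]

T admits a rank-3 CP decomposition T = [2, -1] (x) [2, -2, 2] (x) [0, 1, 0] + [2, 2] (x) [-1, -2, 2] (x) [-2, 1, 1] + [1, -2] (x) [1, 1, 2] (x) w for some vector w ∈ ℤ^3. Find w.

Subtract the known terms from T to get the rank-1 residual R = [1, -2] (x) [1, 1, 2] (x) w, so R[i,j,k] = a[i]·b[j]·w[k]. Pick indices with nonzero a[1]·b[1] = (1)·(1) = 1. Only the fibre through (1,1,·) is needed: R[1,1,:] = T[1,1,:] − Σₗ aₗ[1]bₗ[1]cₗ = [6, 4, -3] − (2)·(2)·[0, 1, 0] − (2)·(-1)·[-2, 1, 1] = [2, 2, -1]. Then w[k] = R[1,1,k] / 1 for each k, giving w = [2, 2, -1] / 1 = [2, 2, -1].

w = [2, 2, -1]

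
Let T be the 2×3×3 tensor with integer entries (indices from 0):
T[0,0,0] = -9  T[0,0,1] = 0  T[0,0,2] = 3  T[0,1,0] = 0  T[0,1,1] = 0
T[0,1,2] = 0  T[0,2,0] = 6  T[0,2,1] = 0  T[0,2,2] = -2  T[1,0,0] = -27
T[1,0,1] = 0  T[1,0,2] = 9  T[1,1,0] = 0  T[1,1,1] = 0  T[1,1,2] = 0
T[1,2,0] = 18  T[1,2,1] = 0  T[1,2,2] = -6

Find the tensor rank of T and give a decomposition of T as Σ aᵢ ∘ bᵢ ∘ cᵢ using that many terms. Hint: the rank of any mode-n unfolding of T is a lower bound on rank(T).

rank(T) = 1

Lower bound: T ≠ 0 (e.g. T[0,0,0] = -9), so rank(T) ≥ 1.
Upper bound: if T = a ∘ b ∘ c then every fibre of T is a multiple of the corresponding factor, so read the factors off the fibres through the nonzero entry T[0,0,0] = -9.
The mode-1 fibre T[:,0,0] = [-9, -27] gives a = [1, 3] (primitive direction); the mode-2 fibre T[0,:,0] = [-9, 0, 6] gives b = [3, 0, -2]; then c[k] = T[0,0,k] / (a[0]·b[0]) = [-9, 0, 3] / 3 = [-3, 0, 1].
Expanding [1, 3] ∘ [3, 0, -2] ∘ [-3, 0, 1] reproduces all 18 entries of T, so T = [1, 3] ∘ [3, 0, -2] ∘ [-3, 0, 1] and rank(T) ≤ 1.
These bounds meet, so rank(T) = 1.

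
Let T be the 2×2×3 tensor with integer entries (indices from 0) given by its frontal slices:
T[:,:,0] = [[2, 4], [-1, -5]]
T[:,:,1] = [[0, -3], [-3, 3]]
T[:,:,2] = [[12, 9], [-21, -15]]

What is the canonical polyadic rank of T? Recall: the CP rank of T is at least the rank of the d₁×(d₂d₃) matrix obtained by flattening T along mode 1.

2

Lower bound: the mode-1 unfolding of T (rows indexed by i, columns by (j,k) = (0,0), (0,1), (0,2), (1,0), (1,1), (1,2)) is [[2, 0, 12, 4, -3, 9], [-1, -3, -21, -5, 3, -15]].
There the 2×2 minor on rows i ∈ {0, 1}, columns (j,k) ∈ {(0,0), (0,1)} is det [[2, 0], [-1, -3]] = -6 ≠ 0, so this unfolding has rank ≥ 2; CP rank is at least every unfolding rank, so rank(T) ≥ 2. (Unfolding ranks only ever bound the CP rank from below — rank(T) can be strictly larger than all of them — so the matching upper bound has to come from an explicit 2-term decomposition.)
Upper bound — finding two terms. Write S_k = T[:,:,k] for the frontal slices: S₀ = [[2, 4], [-1, -5]], S₁ = [[0, -3], [-3, 3]], S₂ = [[12, 9], [-21, -15]].
If T = a₁ ⊗ b₁ ⊗ c₁ + a₂ ⊗ b₂ ⊗ c₂ then each S_k = c₁[k]·a₁b₁ᵀ + c₂[k]·a₂b₂ᵀ. S₀ and S₁ are linearly independent, so a₁b₁ᵀ and a₂b₂ᵀ must span the same plane of matrices: they are the rank-1 matrices of the form x·S₀ + y·S₁.
det(x·S₀ + y·S₁) is −6·x² + 15·xy − 9·y² = (-3)·(2·x − 3·y)(x − y), vanishing at (x:y) = (3:2) and (1:1).
M₁ = 3·S₀ + 2·S₁ = [[6, 6], [-9, -9]] = 3·[2, -3][1, 1]ᵀ and M₂ = S₀ + S₁ = [[2, 1], [-4, -2]] = [1, -2][2, 1]ᵀ, so take a₁ = [2, -3], b₁ = [1, 1], a₂ = [1, -2], b₂ = [2, 1].
Each slice is an integer combination of E₁ = a₁b₁ᵀ and E₂ = a₂b₂ᵀ: S₀ = 3·E₁ − 2·E₂, S₁ = −3·E₁ + 3·E₂, S₂ = 3·E₁ + 3·E₂; reading off coefficients, c₁ = [3, -3, 3] and c₂ = [-2, 3, 3].
Hence T = [2, -3] ⊗ [1, 1] ⊗ [3, -3, 3] + [1, -2] ⊗ [2, 1] ⊗ [-2, 3, 3], so rank(T) ≤ 2.
These bounds meet, so rank(T) = 2.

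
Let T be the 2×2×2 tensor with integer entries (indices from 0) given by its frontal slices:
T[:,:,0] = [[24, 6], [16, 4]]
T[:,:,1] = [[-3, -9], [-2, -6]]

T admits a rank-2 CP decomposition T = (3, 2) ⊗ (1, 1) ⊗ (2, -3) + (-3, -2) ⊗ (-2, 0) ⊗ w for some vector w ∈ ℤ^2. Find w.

w = (3, 1)

Subtract the known terms from T to get the rank-1 residual R = (-3, -2) ⊗ (-2, 0) ⊗ w, so R[i,j,k] = a[i]·b[j]·w[k]. Pick indices with nonzero a[0]·b[0] = (-3)·(-2) = 6. Only the fibre through (0,0,·) is needed: R[0,0,:] = T[0,0,:] − Σₗ aₗ[0]bₗ[0]cₗ = [24, -3] − (3)·(1)·(2, -3) = [18, 6]. Then w[k] = R[0,0,k] / 6 for each k, giving w = [18, 6] / 6 = (3, 1).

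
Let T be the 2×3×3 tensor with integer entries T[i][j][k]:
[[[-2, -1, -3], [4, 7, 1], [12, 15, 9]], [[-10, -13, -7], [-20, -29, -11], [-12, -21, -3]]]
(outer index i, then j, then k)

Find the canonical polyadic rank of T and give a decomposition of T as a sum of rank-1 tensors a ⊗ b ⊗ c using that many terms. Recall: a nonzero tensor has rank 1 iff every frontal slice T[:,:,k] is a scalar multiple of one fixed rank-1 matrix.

Lower bound: the mode-3 unfolding of T (rows indexed by k, columns by (i,j) = (0,0), (0,1), (0,2), (1,0), (1,1), (1,2)) is [[-2, 4, 12, -10, -20, -12], [-1, 7, 15, -13, -29, -21], [-3, 1, 9, -7, -11, -3]].
There the 2×2 minor on rows k ∈ {0, 1}, columns (i,j) ∈ {(0,0), (0,1)} is det [[-2, 4], [-1, 7]] = -10 ≠ 0, so this unfolding has rank ≥ 2; CP rank is at least every unfolding rank, so rank(T) ≥ 2. (Flattening ranks never certify an upper bound on CP rank; for that we must actually write T with 2 rank-1 terms.)
Upper bound — finding two terms. Write S_k = T[:,:,k] for the frontal slices: S₀ = [[-2, 4, 12], [-10, -20, -12]], S₁ = [[-1, 7, 15], [-13, -29, -21]], S₂ = [[-3, 1, 9], [-7, -11, -3]].
If T = a₁ ⊗ b₁ ⊗ c₁ + a₂ ⊗ b₂ ⊗ c₂ then each S_k = c₁[k]·a₁b₁ᵀ + c₂[k]·a₂b₂ᵀ. S₀ and S₁ are linearly independent, so a₁b₁ᵀ and a₂b₂ᵀ must span the same plane of matrices: they are the rank-1 matrices of the form x·S₀ + y·S₁.
The 2×2 minor of x·S₀ + y·S₁ on rows {0,1}, columns {0,1} is 80·x² + 200·xy + 120·y² = 40·(2·x + 3·y)(x + y), vanishing at (x:y) = (3:-2) and (1:-1).
M₁ = 3·S₀ − 2·S₁ = [[-4, -2, 6], [-4, -2, 6]] = (-2)·[1, 1][2, 1, -3]ᵀ and M₂ = S₀ − S₁ = [[-1, -3, -3], [3, 9, 9]] = −[1, -3][1, 3, 3]ᵀ, so take a₁ = [1, 1], b₁ = [2, 1, -3], a₂ = [1, -3], b₂ = [1, 3, 3].
Each slice is an integer combination of E₁ = a₁b₁ᵀ and E₂ = a₂b₂ᵀ: S₀ = −2·E₁ + 2·E₂, S₁ = −2·E₁ + 3·E₂, S₂ = −2·E₁ + E₂; reading off coefficients, c₁ = [-2, -2, -2] and c₂ = [2, 3, 1].
Hence T = [1, 1] ⊗ [2, 1, -3] ⊗ [-2, -2, -2] + [1, -3] ⊗ [1, 3, 3] ⊗ [2, 3, 1], so rank(T) ≤ 2.
These bounds meet, so rank(T) = 2.

rank(T) = 2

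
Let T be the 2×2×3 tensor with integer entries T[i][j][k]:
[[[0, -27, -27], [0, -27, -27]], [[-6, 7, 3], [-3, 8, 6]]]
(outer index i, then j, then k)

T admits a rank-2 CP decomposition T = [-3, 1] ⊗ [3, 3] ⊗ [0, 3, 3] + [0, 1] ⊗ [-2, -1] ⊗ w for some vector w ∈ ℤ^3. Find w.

Subtract the known terms from T to get the rank-1 residual R = [0, 1] ⊗ [-2, -1] ⊗ w, so R[i,j,k] = a[i]·b[j]·w[k]. Pick indices with nonzero a[1]·b[0] = (1)·(-2) = -2. Only the fibre through (1,0,·) is needed: R[1,0,:] = T[1,0,:] − Σₗ aₗ[1]bₗ[0]cₗ = [-6, 7, 3] − (1)·(3)·[0, 3, 3] = [-6, -2, -6]. Then w[k] = R[1,0,k] / -2 for each k, giving w = [-6, -2, -6] / -2 = [3, 1, 3].

w = [3, 1, 3]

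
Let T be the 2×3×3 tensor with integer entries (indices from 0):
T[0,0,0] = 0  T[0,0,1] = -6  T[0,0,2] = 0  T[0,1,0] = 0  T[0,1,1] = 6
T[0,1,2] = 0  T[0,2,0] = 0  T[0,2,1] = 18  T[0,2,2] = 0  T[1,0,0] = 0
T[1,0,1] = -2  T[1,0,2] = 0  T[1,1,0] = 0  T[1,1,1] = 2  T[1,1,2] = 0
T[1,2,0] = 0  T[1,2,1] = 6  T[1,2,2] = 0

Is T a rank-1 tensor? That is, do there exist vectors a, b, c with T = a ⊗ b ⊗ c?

Yes

If T = a ⊗ b ⊗ c then every fibre of T is a multiple of the corresponding factor, so read the factors off the fibres through the nonzero entry T[0,0,1] = -6.
The mode-1 fibre T[:,0,1] = [-6, -2] gives a = [3, 1] (primitive direction); the mode-2 fibre T[0,:,1] = [-6, 6, 18] gives b = [1, -1, -3]; then c[k] = T[0,0,k] / (a[0]·b[0]) = [0, -6, 0] / 3 = [0, -2, 0].
Expanding [3, 1] ⊗ [1, -1, -3] ⊗ [0, -2, 0] reproduces all 18 entries of T, so T = [3, 1] ⊗ [1, -1, -3] ⊗ [0, -2, 0] and rank(T) ≤ 1.
Equivalently every frontal slice T[:,:,k] is c[k] times the rank-1 matrix [3, 1] ⊗ [1, -1, -3]. So T has rank 1 (it is nonzero).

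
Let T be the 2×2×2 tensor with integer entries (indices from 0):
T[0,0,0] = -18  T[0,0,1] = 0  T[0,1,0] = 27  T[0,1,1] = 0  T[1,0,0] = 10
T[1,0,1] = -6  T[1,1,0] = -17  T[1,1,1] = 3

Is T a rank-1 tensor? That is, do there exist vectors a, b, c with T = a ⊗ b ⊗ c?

No

The mode-3 unfolding of T (rows indexed by k, columns by (i,j) = (0,0), (0,1), (1,0), (1,1)) is [[-18, 27, 10, -17], [0, 0, -6, 3]].
There the 2×2 minor on rows k ∈ {0, 1}, columns (i,j) ∈ {(0,0), (1,0)} is det [[-18, 10], [0, -6]] = 108 ≠ 0, so this unfolding has rank ≥ 2; CP rank is at least every unfolding rank, so rank(T) ≥ 2.
In particular rank(T) ≥ 2 > 1, so T is not rank-1.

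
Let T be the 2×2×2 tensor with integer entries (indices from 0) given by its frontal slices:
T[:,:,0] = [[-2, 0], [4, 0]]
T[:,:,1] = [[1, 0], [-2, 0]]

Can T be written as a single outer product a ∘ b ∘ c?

Yes

If T = a ∘ b ∘ c then every fibre of T is a multiple of the corresponding factor, so read the factors off the fibres through the nonzero entry T[0,0,0] = -2.
The mode-1 fibre T[:,0,0] = [-2, 4] gives a = [1, -2] (primitive direction); the mode-2 fibre T[0,:,0] = [-2, 0] gives b = [1, 0]; then c[k] = T[0,0,k] / (a[0]·b[0]) = [-2, 1] / 1 = [-2, 1].
Expanding [1, -2] ∘ [1, 0] ∘ [-2, 1] reproduces all 8 entries of T, so T = [1, -2] ∘ [1, 0] ∘ [-2, 1] and rank(T) ≤ 1.
Equivalently every frontal slice T[:,:,k] is c[k] times the rank-1 matrix [1, -2] ∘ [1, 0]. So T has rank 1 (it is nonzero).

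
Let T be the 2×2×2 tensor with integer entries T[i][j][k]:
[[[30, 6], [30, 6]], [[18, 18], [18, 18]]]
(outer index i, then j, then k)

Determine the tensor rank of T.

2

Lower bound: in the mode-1 unfolding of T (rows indexed by i, columns by (j,k)) the 2×2 minor on rows i ∈ {0, 1}, columns (j,k) ∈ {(0,0), (0,1)} is det [[30, 6], [18, 18]] = 432 ≠ 0, so that unfolding has rank ≥ 2 and hence rank(T) ≥ 2 (CP rank is at least every unfolding rank, though it can be larger).
Upper bound: T[:,j,:] = b[j]·M for every slice, with b = [1, 1] and M = [[30, 6], [18, 18]] (rows i, columns k).
Splitting M by its rows (i = 0, 1), M = [1, 0][30, 6]ᵀ + [0, 1][18, 18]ᵀ.
Hence T = [1, 0] ⊗ [1, 1] ⊗ [30, 6] + [0, 1] ⊗ [1, 1] ⊗ [18, 18], so rank(T) ≤ 2.
These bounds meet, so rank(T) = 2.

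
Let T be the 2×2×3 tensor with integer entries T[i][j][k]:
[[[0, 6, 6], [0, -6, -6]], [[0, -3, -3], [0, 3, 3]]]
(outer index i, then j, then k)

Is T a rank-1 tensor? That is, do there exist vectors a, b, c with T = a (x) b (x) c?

Yes

If T = a (x) b (x) c then every fibre of T is a multiple of the corresponding factor, so read the factors off the fibres through the nonzero entry T[0,0,1] = 6.
The mode-1 fibre T[:,0,1] = [6, -3] gives a = [2, -1] (primitive direction); the mode-2 fibre T[0,:,1] = [6, -6] gives b = [1, -1]; then c[k] = T[0,0,k] / (a[0]·b[0]) = [0, 6, 6] / 2 = [0, 3, 3].
Expanding [2, -1] (x) [1, -1] (x) [0, 3, 3] reproduces all 12 entries of T, so T = [2, -1] (x) [1, -1] (x) [0, 3, 3] and rank(T) ≤ 1.
Equivalently every frontal slice T[:,:,k] is c[k] times the rank-1 matrix [2, -1] (x) [1, -1]. So T has rank 1 (it is nonzero).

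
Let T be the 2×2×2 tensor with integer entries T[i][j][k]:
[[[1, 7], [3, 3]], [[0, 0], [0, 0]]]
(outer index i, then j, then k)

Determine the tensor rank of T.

Lower bound: in the mode-3 unfolding of T (rows indexed by k, columns by (i,j)) the 2×2 minor on rows k ∈ {0, 1}, columns (i,j) ∈ {(0,0), (0,1)} is det [[1, 3], [7, 3]] = -18 ≠ 0, so that unfolding has rank ≥ 2 and hence rank(T) ≥ 2 (CP rank is at least every unfolding rank, though it can be larger).
Upper bound: T[i,:,:] = a[i]·M for every slice, with a = [1, 0] and M = [[1, 7], [3, 3]] (rows j, columns k).
Splitting M by its rows (j = 0, 1), M = [1, 0][1, 7]ᵀ + [0, 1][3, 3]ᵀ.
Hence T = [1, 0] ⊗ [1, 0] ⊗ [1, 7] + [1, 0] ⊗ [0, 1] ⊗ [3, 3], so rank(T) ≤ 2.
These bounds meet, so rank(T) = 2.

2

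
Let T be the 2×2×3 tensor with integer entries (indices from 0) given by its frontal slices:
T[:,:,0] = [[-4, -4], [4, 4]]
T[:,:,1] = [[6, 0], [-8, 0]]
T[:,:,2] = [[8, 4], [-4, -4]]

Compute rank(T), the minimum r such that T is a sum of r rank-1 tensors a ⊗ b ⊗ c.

3

Lower bound: in the mode-3 unfolding of T (rows indexed by k, columns by (i,j)) the 3×3 minor on rows k ∈ {0, 1, 2}, columns (i,j) ∈ {(0,0), (0,1), (1,0)} is det [[-4, -4, 4], [6, 0, -8], [8, 4, -4]] = 128 ≠ 0, so that unfolding has rank ≥ 3 and hence rank(T) ≥ 3 (CP rank is at least every unfolding rank, though it can be larger).
Upper bound: T is a sum of 3 rank-1 terms, T = [1, -1] ⊗ [1, -1] ⊗ [0, 4, 0] + [1, -1] ⊗ [1, 1] ⊗ [-4, 4, 4] + [1, 0] ⊗ [1, 0] ⊗ [0, -2, 4] (written with every a and b primitive with positive leading entry and the scale carried by c; CP decompositions are not unique, and this one is verified by expanding entrywise), so rank(T) ≤ 3.
These bounds meet, so rank(T) = 3.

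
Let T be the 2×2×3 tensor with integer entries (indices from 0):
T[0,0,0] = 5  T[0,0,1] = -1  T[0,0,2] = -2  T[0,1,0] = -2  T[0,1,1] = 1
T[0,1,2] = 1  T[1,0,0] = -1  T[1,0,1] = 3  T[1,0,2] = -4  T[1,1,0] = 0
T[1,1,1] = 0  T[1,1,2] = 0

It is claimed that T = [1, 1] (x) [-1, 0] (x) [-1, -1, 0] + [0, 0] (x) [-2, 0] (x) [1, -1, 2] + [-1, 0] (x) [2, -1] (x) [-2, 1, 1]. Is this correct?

Reconstruct entry (1,0,0) from the claimed factors: Σₗ aₗ[1]bₗ[0]cₗ[0] = (1)·(-1)·(-1) + (0)·(-2)·(1) + (0)·(2)·(-2) = 1, but T[1,0,0] = -1. The claim is false.

No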